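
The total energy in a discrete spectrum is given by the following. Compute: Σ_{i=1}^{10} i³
Using formula: Σ i^3 = [n(n+1)/2]² = [10·11/2]² = 3025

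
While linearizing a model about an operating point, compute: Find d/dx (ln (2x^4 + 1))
Chain rule: d/dx[ln(u)]=u'/u where u=2x^4+1
u'=8x^3

Answer: (8x^3)/(2x^4+1)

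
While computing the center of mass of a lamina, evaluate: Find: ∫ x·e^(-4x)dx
Integration by parts: u=x, dv=e^(-4x) dx
du=dx, v=e^(-4x)/(-4)
=x·e^(-4x)/(-4) - ∫ e^(-4x)/(-4) dx
=x·e^(-4x)/(-4) - e^(-4x)/16 + C

Answer: e^(-4x)(x/(-4) - 1/16) + C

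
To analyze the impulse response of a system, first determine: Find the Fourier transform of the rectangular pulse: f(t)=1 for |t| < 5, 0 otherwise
F(omega) = integral from -5 to 5 of e^(-j * omega * t) dt
= 2 * sin(5 * omega)/omega = 10 * sinc(5 * omega/pi)

Answer: 2 * sin(5 * omega)/omega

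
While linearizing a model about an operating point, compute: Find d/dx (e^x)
Chain rule: d/dx[e^u]=e^u · u' where u=x
u'=1

Answer: 1·e^x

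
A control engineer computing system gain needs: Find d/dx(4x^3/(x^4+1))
Quotient rule: (f/g)' = (f'g - fg')/g²
f = 4x^3, f' = 12x^2
g = x^4 + 1, g' = 4x^3

Answer: (12x^2·(x^4 + 1) - 16x^6)/(x^4 + 1)²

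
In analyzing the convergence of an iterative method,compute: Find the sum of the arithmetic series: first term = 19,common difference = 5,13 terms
Last term: a_n = 19 + (13 - 1)·5 = 79
Sum = n(a_1 + a_n)/2 = 13(19 + 79)/2 = 637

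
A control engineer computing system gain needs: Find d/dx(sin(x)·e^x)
Product rule: (fg)' = f'g + fg'
f = sin(x), f' = cos(x)
g = e^x, g' = e^x

Answer: cos(x)·e^x + sin(x)·e^x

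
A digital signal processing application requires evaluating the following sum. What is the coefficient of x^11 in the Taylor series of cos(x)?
cos(x) has only even powers. Coefficient of x^11=0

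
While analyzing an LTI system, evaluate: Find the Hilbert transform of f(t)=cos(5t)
The Hilbert transform shifts each frequency component by -pi/2.
H{cos(wt)} = sin(wt)
With w = 5: H{cos(5t)} = sin(5t)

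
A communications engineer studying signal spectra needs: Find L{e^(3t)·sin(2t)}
First shifting: L{e^(at)f(t)}=F(s-a)
L{sin(2t)}=2/(s² + 4)
Shift: 2/((s-3)² + 4)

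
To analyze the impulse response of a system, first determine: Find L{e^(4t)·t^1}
First shifting: L{e^(at)f(t)}=F(s-a)
L{t^1}=1/s^2
Shift s → s-4: 1/(s-4)^2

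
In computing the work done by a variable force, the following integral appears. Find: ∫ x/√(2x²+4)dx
Let u=2x² + 4, du=4x dx
∫ (1/4)·u^(-1/2) du=√u/2 + C

Answer: √(2x² + 4)/2 + C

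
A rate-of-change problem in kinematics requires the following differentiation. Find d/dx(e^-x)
Chain rule: d/dx[e^u] = e^u · u' where u = -x
u' = -1

Answer: -1·e^-x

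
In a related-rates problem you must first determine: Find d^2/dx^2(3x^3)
Apply power rule 2 times:
d^1: 9x^2
d^2: 18x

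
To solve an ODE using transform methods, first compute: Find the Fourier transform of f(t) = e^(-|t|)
Using the standard pair: F{e^(-a|t|)}=2a/(a^2 + omega^2)
With a=1: F(omega)=2/(1 + omega^2)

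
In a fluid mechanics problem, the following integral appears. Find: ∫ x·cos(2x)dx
By parts: u = x, dv = cos(2x) dx
du = dx, v = sin(2x)/2
= x·sin(2x)/2+cos(2x)/2²+C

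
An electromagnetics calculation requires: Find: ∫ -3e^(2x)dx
Since d/dx[e^(2x)] = 2e^(2x), we get -3/2 e^(2x)+C

Answer: (-3/2)e^(2x)+C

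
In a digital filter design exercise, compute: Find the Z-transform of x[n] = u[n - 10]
Using the time-shift property: Z{u[n-10]}=z^(-10)*z/(z-1)
=z^(-9)/(z-1)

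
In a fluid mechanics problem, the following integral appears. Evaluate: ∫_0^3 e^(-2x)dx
Antiderivative: (1/(-2))e^(-2x)
Evaluate: (1/(-2))(e^-6-1)

Answer: (e^-6-1)/(-2)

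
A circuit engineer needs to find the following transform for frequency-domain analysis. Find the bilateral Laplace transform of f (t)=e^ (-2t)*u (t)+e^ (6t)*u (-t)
For e^(-2t) * u(t): L = 1/(s + 2), Re(s) > -2
For e^(6t) * u(-t): L = -1/(s-6), Re(s) < 6
Combined: F(s) = 1/(s + 2) - 1/(s-6), -2 < Re(s) < 6

Answer: 1/(s + 2) - 1/(s-6), ROC: -2 < Re(s) < 6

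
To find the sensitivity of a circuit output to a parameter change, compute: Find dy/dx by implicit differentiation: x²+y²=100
Differentiate both sides: 2x+2y·(dy/dx)=0
Solve: dy/dx=-2x/(2y)=-x/y

Answer: dy/dx=-x/y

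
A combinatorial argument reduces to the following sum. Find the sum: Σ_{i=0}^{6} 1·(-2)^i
Geometric series: S=a(1 - r^n)/(1 - r)
a=1, r=-2, n=7
S=1(1 + 128)/3=43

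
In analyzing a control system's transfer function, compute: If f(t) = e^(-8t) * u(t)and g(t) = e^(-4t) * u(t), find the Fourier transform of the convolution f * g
By the convolution theorem: F{f*g} = F(omega)*G(omega)
F(omega) = 1/(8 + j*omega), G(omega) = 1/(4 + j*omega)
F{f*g} = 1/((8 + j*omega)(4 + j*omega))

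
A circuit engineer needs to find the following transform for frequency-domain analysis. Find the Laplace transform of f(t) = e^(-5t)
L{e^(at)} = 1/(s-a)
L{e^(-5t)} = 1/(s + 5)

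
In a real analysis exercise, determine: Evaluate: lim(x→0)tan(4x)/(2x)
tan(u) ≈ u for small u:
tan(4x)/(2x) ≈ 4x/(2x) = 4/2

Answer: 2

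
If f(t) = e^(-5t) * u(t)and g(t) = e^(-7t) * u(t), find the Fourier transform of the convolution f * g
By the convolution theorem: F{f*g}=F(omega)*G(omega)
F(omega)=1/(5 + j*omega), G(omega)=1/(7 + j*omega)
F{f*g}=1/((5 + j*omega)(7 + j*omega))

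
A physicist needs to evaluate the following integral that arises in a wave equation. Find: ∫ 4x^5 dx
Using power rule: ∫ 4x^5 dx=4/6 x^6+C=(2/3)x^6+C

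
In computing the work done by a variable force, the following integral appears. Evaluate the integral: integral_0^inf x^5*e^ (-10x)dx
This is a Gamma integral. Substitute u=10x (du=10 dx):
integral_0^inf x^5 * e^(-10x) dx=(1/10^6) integral_0^inf u^5 * e^(-u) du
=Gamma(6)/10^6=5!/10^6=120/1000000

Answer: 3/25000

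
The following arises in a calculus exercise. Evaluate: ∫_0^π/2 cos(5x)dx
Antiderivative: sin(5x)/5
Evaluate at bounds: [sin(5·π/2)/5] - [sin(5·0)/5]
=((1) - (0))/5=1/5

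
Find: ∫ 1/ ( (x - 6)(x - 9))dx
Partial fractions: 1/((x-6)(x-9)) = A/(x-6)+B/(x-9)
A = -1/3, B = 1/3
∫ [-1/3· 1/(x-6)+1/3· 1/(x-9)] dx
= (1/3)[ln|x-9| - ln|x-6|]+C

Answer: (1/3)·ln|(x-9)/(x-6)|+C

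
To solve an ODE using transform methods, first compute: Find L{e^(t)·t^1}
First shifting: L{e^(at)f(t)}=F(s-a)
L{t^1}=1/s^2
Shift s → s-1: 1/(s-1)^2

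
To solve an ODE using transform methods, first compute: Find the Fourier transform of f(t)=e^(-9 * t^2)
The Fourier transform of a Gaussian e^(-a * t^2) is sqrt(pi/a) * e^(-omega^2/(4a)).
With a=9: F(omega)=sqrt(pi)/3 * e^(-omega^2/36)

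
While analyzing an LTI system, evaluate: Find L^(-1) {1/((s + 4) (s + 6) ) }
Partial fractions: 1/((s+4)(s+6))=A/(s+4)+B/(s+6)
Cover-up: A=1/(s+6)|_{s=-4}=1/2; B=1/(s+4)|_{s=-6}=-1/2
L^(-1)=(1/2)e^(-4t) - (1/2)e^(-6t)

Answer: (1/2)(e^(-4t) - e^(-6t))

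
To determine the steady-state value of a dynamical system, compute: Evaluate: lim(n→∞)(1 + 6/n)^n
This is the definition of e^6: lim(1+6/n)^n = e^6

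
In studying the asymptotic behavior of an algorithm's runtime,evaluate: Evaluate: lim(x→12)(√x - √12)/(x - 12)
Multiply by conjugate (√x+√12)/(√x+√12):
= (x - 12)/((x - 12)(√x+√12)) = 1/(√x+√12)
As x → 12: 1/(2√12)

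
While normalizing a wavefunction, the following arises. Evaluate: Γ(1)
Γ(n)=(n-1)! for positive integers
Γ(1)=0!=1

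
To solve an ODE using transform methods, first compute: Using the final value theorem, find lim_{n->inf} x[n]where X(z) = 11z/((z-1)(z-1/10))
Final value theorem: lim x[n]=lim_{z->1} (z-1)*X(z)
(z-1)*X(z)=11z/(z-1/10)
As z->1: 11/(1-1/10)=11/(9/10)=110/9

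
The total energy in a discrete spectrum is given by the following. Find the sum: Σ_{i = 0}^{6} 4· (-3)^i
Geometric series: S=a(1 - r^n)/(1 - r)
a=4, r=-3, n=7
S=4(1+2187)/4=2188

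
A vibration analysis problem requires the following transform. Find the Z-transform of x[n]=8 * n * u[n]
Z{n*u[n]} = z/(z-1)^2
By linearity: Z{8*n*u[n]} = 8z/(z-1)^2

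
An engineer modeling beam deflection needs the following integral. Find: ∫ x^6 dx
Using power rule: ∫ x^6 dx = 1/7 x^7+C = (1/7)x^7+C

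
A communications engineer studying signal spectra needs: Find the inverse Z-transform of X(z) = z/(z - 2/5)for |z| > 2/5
Standard pair: z/(z-a) <-> a^n*u[n] for causal signals
With a = 2/5: x[n] = (2/5)^n*u[n]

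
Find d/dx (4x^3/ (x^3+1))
Quotient rule: (f/g)' = (f'g - fg')/g²
f = 4x^3, f' = 12x^2
g = x^3 + 1, g' = 3x^2

Answer: (12x^2·(x^3 + 1) - 12x^5)/(x^3 + 1)²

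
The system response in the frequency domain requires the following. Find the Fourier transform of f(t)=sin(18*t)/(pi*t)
sin(W*t)/(pi*t) = (W/pi)*sinc(W*t/pi) is the impulse response of the ideal low-pass filter with cutoff W (here W = 18).
Its Fourier transform is a rectangular function:
F(omega) = 1 for |omega| < 18, 0 otherwise

Answer: rect(omega/36) [i.e., 1 for |omega| < 18, 0 otherwise]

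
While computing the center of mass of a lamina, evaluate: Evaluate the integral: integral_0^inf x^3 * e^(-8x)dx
This is a Gamma integral. Substitute u=8x (du=8 dx):
integral_0^inf x^3 * e^(-8x) dx=(1/8^4) integral_0^inf u^3 * e^(-u) du
=Gamma(4)/8^4=3!/8^4=6/4096

Answer: 3/2048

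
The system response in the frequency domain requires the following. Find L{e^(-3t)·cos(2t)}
First shifting: L{e^(at)f(t)} = F(s-a)
L{cos(2t)} = s/(s² + 4)
Shift: (s + 3)/((s + 3)² + 4)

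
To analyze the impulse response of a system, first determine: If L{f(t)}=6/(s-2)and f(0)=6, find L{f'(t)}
L{f'(t)} = s·F(s) - f(0) = 6s/(s-2) - 6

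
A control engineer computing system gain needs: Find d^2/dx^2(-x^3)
Apply power rule 2 times:
d^1: -3x^2
d^2: -6x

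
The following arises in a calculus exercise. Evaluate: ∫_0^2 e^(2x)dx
Antiderivative: (1/2)e^(2x)
Evaluate: (1/2)(e^4 - 1)

Answer: (e^4 - 1)/2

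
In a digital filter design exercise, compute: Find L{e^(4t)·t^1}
First shifting: L{e^(at)f(t)}=F(s-a)
L{t^1}=1/s^2
Shift s → s-4: 1/(s-4)^2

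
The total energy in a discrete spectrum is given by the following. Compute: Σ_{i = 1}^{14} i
Using formula: Σ i^1 = n(n + 1)/2 = 14·15/2 = 105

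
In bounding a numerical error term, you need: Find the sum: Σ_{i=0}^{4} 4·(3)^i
Geometric series: S=a(1 - r^n)/(1 - r)
a=4, r=3, n=5
S=4(1-243)/-2=484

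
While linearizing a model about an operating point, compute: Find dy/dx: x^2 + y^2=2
Differentiate: 2x+2y·(dy/dx) = 0
dy/dx = -2x/(2y)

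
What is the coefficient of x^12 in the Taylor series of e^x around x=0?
Taylor series of e^x = Σ x^n/n!
Coefficient of x^12 = 1/12! = 1/479001600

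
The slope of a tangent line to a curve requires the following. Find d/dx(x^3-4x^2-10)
Power rule: d/dx(ax^n) = n·a·x^(n-1)
Term by term: 3·x^2 - 8·x

Answer: 3x^2 - 8x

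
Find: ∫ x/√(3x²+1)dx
Let u = 3x² + 1, du = 6x dx
∫ (1/6)·u^(-1/2) du = √u/3 + C

Answer: √(3x² + 1)/3 + C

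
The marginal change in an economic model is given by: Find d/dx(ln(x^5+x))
Chain rule: d/dx[ln(u)] = u'/u where u = x^5 + x
u' = 5x^4 + 1

Answer: (5x^4 + 1)/(x^5 + x)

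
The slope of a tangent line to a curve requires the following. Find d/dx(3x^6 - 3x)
Power rule: d/dx(ax^n) = n·a·x^(n-1)
Term by term: 18·x^5 - 3

Answer: 18x^5 - 3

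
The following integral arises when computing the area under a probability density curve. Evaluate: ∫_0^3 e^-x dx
Antiderivative: -e^-x
Evaluate: -(e^-3 - 1)

Answer: (e^-3 - 1)/(-1)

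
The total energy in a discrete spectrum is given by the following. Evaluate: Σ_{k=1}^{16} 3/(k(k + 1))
Partial fractions: 3/(k(k + 1))=3/k - 3/(k + 1)
Telescoping sum: 3(1 - 1/17)=3·16/17

Answer: 48/17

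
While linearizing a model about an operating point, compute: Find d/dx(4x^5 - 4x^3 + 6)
Power rule: d/dx(ax^n) = n·a·x^(n-1)
Term by term: 20·x^4-12·x^2

Answer: 20x^4-12x^2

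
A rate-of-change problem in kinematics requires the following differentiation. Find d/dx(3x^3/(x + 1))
Quotient rule: (f/g)'=(f'g - fg')/g²
f=3x^3, f'=9x^2
g=x + 1, g'=1

Answer: (9x^2·(x + 1) - 3x^3)/(x + 1)²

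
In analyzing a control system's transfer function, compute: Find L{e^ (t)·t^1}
First shifting: L{e^(at)f(t)}=F(s-a)
L{t^1}=1/s^2
Shift s → s-1: 1/(s-1)^2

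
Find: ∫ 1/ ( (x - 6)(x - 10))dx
Partial fractions: 1/((x-6)(x-10))=A/(x-6) + B/(x-10)
A=-1/4, B=1/4
∫ [-1/4· 1/(x-6) + 1/4· 1/(x-10)] dx
=(1/4)[ln|x-10| - ln|x-6|] + C

Answer: (1/4)·ln|(x-10)/(x-6)| + C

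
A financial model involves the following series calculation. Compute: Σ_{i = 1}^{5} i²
Using formula: Σ i^2=n(n + 1)(2n + 1)/6=5·6·11/6=55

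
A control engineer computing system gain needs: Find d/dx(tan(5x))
Chain rule: d/dx[tan(u)]=sec²(u)·u' where u=5x
u'=5

Answer: 5·sec²(5x)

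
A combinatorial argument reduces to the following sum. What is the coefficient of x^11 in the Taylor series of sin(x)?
sin(x)=Σ (-1)^k x^(2k+1)/(2k+1)!
For x^11: (-1)^5/11!=-1/39916800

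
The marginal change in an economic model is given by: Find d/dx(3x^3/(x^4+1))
Quotient rule: (f/g)' = (f'g - fg')/g²
f = 3x^3, f' = 9x^2
g = x^4 + 1, g' = 4x^3

Answer: (9x^2·(x^4 + 1) - 12x^6)/(x^4 + 1)²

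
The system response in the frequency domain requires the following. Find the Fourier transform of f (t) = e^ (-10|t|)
Using the standard pair: F{e^(-a|t|)}=2a/(a^2 + omega^2)
With a=10: F(omega)=20/(100 + omega^2)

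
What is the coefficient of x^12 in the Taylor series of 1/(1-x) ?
1/(1-x) = Σ x^n for |x|<1
All coefficients are 1

Answer: 1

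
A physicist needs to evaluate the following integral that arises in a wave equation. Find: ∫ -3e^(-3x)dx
Since d/dx[e^(-3x)]=-3e^(-3x), we get 1 e^(-3x) + C

Answer: e^(-3x) + C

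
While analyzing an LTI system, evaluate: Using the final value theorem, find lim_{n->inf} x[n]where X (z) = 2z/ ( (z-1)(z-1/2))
Final value theorem: lim x[n]=lim_{z->1} (z-1) * X(z)
(z-1) * X(z)=2z/(z-1/2)
As z->1: 2/(1-1/2)=2/(1/2)=4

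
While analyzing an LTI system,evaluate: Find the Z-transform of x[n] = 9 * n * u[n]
Z{n * u[n]} = z/(z-1)^2
By linearity: Z{9 * n * u[n]} = 9z/(z-1)^2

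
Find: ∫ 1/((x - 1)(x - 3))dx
Partial fractions: 1/((x-1)(x-3)) = A/(x-1) + B/(x-3)
A = -1/2, B = 1/2
∫ [-1/2· 1/(x-1) + 1/2· 1/(x-3)] dx
= (1/2)[ln|x-3| - ln|x-1|] + C

Answer: (1/2)·ln|(x-3)/(x-1)| + C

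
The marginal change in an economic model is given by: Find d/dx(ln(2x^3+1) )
Chain rule: d/dx[ln(u)] = u'/u where u = 2x^3 + 1
u' = 6x^2

Answer: (6x^2)/(2x^3 + 1)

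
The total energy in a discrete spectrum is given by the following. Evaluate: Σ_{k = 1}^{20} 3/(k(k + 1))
Partial fractions: 3/(k(k+1)) = 3/k - 3/(k+1)
Telescoping sum: 3(1-1/21) = 3·20/21

Answer: 20/7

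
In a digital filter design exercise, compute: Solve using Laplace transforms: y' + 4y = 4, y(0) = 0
Take L of both sides: sY(s)-0+4Y(s) = 4/s
Y(s)(s+4) = 4/s+0
Y(s) = 4/(s(s+4))+0/(s+4)
Partial fractions: 4/(s(s+4)) = 1/s - 1/(s+4)
So Y(s) = 1/s - 1/(s+4)
Inverse transform (L^(-1){1/s} = 1, L^(-1){1/(s+4)} = e^(-4t)):

Answer: y(t) = 1 - e^(-4t)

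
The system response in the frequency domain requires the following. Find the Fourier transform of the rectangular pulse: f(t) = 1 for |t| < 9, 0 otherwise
F(omega)=integral from -9 to 9 of e^(-j * omega * t) dt
=2 * sin(9 * omega)/omega=18 * sinc(9 * omega/pi)

Answer: 2 * sin(9 * omega)/omega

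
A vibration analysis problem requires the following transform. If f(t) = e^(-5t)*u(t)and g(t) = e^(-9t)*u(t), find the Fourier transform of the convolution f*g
By the convolution theorem: F{f*g}=F(omega)*G(omega)
F(omega)=1/(5 + j*omega), G(omega)=1/(9 + j*omega)
F{f*g}=1/((5 + j*omega)(9 + j*omega))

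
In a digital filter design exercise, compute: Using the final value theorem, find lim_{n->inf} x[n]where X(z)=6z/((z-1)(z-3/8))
Final value theorem: lim x[n] = lim_{z->1} (z-1) * X(z)
(z-1) * X(z) = 6z/(z-3/8)
As z->1: 6/(1-3/8) = 6/(5/8) = 48/5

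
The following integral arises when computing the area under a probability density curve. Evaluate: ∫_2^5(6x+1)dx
Step 1: Find antiderivative F(x) = 3x^2+x
Step 2: F(5) - F(2) = 80 - (14) = 66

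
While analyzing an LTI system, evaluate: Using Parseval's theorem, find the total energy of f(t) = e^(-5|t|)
Parseval's theorem: E=integral |f(t)|^2 dt=(1/2pi) integral |F(omega)|^2 domega
E=integral_{-inf}^{inf} e^(-10|t|) dt=2 * integral_0^inf e^(-10t) dt=2/(2 * 5)=1/5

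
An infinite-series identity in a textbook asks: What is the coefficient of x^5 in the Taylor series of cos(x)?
cos(x) has only even powers. Coefficient of x^5 = 0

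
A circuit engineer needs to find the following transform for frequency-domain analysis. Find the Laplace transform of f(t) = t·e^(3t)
L{t·e^(at)} = 1/(s-a)²
L{t·e^(3t)} = 1/(s-3)²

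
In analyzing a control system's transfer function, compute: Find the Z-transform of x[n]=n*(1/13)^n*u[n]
Using the property Z{n * a^n * u[n]} = az/(z-a)^2
With a = 1/13: X(z) = (1/13)z/(z - 1/13)^2, |z| > 1/13

Answer: (1/13)z/(z - 1/13)^2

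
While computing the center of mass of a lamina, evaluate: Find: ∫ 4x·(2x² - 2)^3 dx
Let u=2x² - 2, du=4x dx
∫ u^3 du=u^4/4 + C

Answer: (2x² - 2)^4/4 + C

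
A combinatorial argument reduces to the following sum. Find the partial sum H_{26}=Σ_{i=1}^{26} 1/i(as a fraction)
H_26 = 1 + 1/2 + 1/3 + ... + 1/26
= 34395742267/8923714800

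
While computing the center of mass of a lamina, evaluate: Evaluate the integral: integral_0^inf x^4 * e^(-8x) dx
This is a Gamma integral. Substitute u=8x (du=8 dx):
integral_0^inf x^4 * e^(-8x) dx=(1/8^5) integral_0^inf u^4 * e^(-u) du
=Gamma(5)/8^5=4!/8^5=24/32768

Answer: 3/4096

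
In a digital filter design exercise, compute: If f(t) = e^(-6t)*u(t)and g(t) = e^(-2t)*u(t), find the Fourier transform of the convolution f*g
By the convolution theorem: F{f*g} = F(omega)*G(omega)
F(omega) = 1/(6+j*omega), G(omega) = 1/(2+j*omega)
F{f*g} = 1/((6+j*omega)(2+j*omega))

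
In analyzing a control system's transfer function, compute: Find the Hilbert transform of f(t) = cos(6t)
The Hilbert transform shifts each frequency component by -pi/2.
H{cos(wt)} = sin(wt)
With w = 6: H{cos(6t)} = sin(6t)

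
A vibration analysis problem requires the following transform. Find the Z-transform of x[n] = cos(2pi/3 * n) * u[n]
Z{cos(w0 * n) * u[n]} = z(z - cos(w0))/(z^2-2z * cos(w0)+1)
With w0 = 2pi/3: X(z) = z(z - cos(2pi/3))/(z^2-2z * cos(2pi/3)+1)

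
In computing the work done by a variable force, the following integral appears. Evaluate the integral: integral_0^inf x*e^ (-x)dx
This is a Gamma integral. Substitute u = 1x:
integral_0^inf x * e^(-x) dx = (1/1^2) integral_0^inf u^1 * e^(-u) du
= Gamma(2)/1^2 = 1!/1^2 = 1/1

Answer: 1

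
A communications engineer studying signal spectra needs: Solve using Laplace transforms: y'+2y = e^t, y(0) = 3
Take L: sY - 3+2Y=1/(s-1)
Y(s+2)=1/(s-1)+3
Y=1/((s-1)(s+2))+3/(s+2)
Partial fractions: 1/((s-1)(s+2))=(1/3)/(s-1) - (1/3)/(s+2)
So Y=(1/3)/(s-1)+(8/3)/(s+2)
Inverse Laplace transform (L^(-1){1/(s-1)}=e^t, L^(-1){1/(s+2)}=e^(-2t)):

Answer: y(t)=(1/3)·e^t+(8/3)·e^(-2t)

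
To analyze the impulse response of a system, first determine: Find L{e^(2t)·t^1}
First shifting: L{e^(at)f(t)}=F(s-a)
L{t^1}=1/s^2
Shift s → s-2: 1/(s-2)^2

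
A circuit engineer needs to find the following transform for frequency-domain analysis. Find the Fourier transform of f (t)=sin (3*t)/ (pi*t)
sin(W*t)/(pi*t) = (W/pi)*sinc(W*t/pi) is the impulse response of the ideal low-pass filter with cutoff W (here W = 3).
Its Fourier transform is a rectangular function:
F(omega) = 1 for |omega| < 3, 0 otherwise

Answer: rect(omega/6) [i.e., 1 for |omega| < 3, 0 otherwise]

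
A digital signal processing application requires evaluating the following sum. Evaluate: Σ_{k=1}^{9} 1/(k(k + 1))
Partial fractions: 1/(k(k+1)) = 1/k - 1/(k+1)
Telescoping sum: 1(1-1/10) = 1·9/10

Answer: 9/10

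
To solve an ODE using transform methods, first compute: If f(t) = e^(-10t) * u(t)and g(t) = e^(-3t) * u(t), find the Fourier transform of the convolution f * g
By the convolution theorem: F{f*g}=F(omega)*G(omega)
F(omega)=1/(10+j*omega), G(omega)=1/(3+j*omega)
F{f*g}=1/((10+j*omega)(3+j*omega))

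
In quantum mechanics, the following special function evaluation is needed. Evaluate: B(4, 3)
B(x,y)=Γ(x)Γ(y)/Γ(x+y)=(x-1)!(y-1)!/(x+y-1)!
B(4,3)=3!·2!/6!=1/60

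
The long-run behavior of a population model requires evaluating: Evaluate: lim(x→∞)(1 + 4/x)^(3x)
Rewrite as [(1 + 4/x)^x]^3.
lim(1 + 4/x)^x = e^4, so limit = (e^4)^3 = e^12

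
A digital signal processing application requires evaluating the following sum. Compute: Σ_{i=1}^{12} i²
Using formula: Σ i^2 = n(n+1)(2n+1)/6 = 12·13·25/6 = 650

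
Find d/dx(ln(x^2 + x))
Chain rule: d/dx[ln(u)]=u'/u where u=x^2+x
u'=2x+1

Answer: (2x+1)/(x^2+x)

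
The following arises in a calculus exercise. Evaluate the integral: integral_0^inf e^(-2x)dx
integral_0^inf e^(-2x) dx=[-1/2 * e^(-2x)]_0^inf
=0 - (-1/2)=1/2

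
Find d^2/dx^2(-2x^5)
Apply power rule 2 times:
d^1: -10x^4
d^2: -40x^3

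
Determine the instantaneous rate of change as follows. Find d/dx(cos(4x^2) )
Chain rule: d/dx[cos(u)] = -sin(u)·u' where u = 4x^2
u' = 8x

Answer: -8x·sin(4x^2)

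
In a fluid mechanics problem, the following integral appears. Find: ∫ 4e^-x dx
Since d/dx[e^-x] = - e^-x, we get -4e^-x+C

Answer: -4e^-x+C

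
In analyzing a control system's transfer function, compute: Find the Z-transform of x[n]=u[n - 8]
Using the time-shift property: Z{u[n-8]} = z^(-8)*z/(z-1)
= z^(-7)/(z-1)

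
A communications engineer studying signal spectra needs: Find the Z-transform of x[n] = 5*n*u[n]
Z{n * u[n]}=z/(z-1)^2
By linearity: Z{5 * n * u[n]}=5z/(z-1)^2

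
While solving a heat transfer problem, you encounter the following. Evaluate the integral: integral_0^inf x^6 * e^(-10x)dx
This is a Gamma integral. Substitute u=10x (du=10 dx):
integral_0^inf x^6 * e^(-10x) dx=(1/10^7) integral_0^inf u^6 * e^(-u) du
=Gamma(7)/10^7=6!/10^7=720/10000000

Answer: 9/125000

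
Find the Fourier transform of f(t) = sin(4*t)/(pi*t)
sin(W * t)/(pi * t) = (W/pi) * sinc(W * t/pi) is the impulse response of the ideal low-pass filter with cutoff W (here W = 4).
Its Fourier transform is a rectangular function:
F(omega) = 1 for |omega| < 4, 0 otherwise

Answer: rect(omega/8) [i.e., 1 for |omega| < 4, 0 otherwise]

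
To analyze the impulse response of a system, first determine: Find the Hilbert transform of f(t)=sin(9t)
The Hilbert transform shifts each frequency component by -pi/2.
H{sin(wt)}=-cos(wt)
With w=9: H{sin(9t)}=-cos(9t)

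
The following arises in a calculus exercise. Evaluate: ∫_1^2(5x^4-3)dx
Step 1: Find antiderivative F(x) = x^5-3x
Step 2: F(2) - F(1) = 26 - (-2) = 28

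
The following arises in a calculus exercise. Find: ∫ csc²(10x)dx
Since d/dx[-cot(10x)]=10csc²(10x), integral=-cot(10x)/10 + C

Answer: (-1/10)cot(10x) + C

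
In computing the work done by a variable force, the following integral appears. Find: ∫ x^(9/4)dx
Power rule: ∫ x^(9/4) dx = x^(13/4)/(13/4) + C

Answer: (4/13)·x^(13/4) + C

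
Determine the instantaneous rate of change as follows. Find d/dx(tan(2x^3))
Chain rule: d/dx[tan(u)]=sec²(u)·u' where u=2x^3
u'=6x^2

Answer: 6x^2·sec²(2x^3)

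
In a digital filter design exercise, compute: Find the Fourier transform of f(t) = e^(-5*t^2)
The Fourier transform of a Gaussian e^(-a * t^2) is sqrt(pi/a) * e^(-omega^2/(4a)).
With a = 5: F(omega) = sqrt(pi/5) * e^(-omega^2/20)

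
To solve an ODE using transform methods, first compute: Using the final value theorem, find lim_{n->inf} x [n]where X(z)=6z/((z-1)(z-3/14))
Final value theorem: lim x[n]=lim_{z->1} (z-1) * X(z)
(z-1) * X(z)=6z/(z-3/14)
As z->1: 6/(1-3/14)=6/(11/14)=84/11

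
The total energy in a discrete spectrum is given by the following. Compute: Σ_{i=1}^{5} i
Using formula: Σ i^1=n(n + 1)/2=5·6/2=15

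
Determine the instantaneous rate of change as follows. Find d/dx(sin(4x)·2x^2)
Product rule: (fg)'=f'g + fg'
f=sin(4x), f'=4·cos(4x)
g=2x^2, g'=4x

Answer: 8·cos(4x)·x^2 + 4·sin(4x)·x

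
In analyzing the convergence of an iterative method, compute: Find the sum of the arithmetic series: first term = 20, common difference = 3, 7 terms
Last term: a_n=20+(7-1)·3=38
Sum=n(a_1+a_n)/2=7(20+38)/2=203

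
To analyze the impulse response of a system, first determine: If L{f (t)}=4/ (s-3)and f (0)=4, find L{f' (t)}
L{f'(t)}=s·F(s) - f(0)=4s/(s-3)-4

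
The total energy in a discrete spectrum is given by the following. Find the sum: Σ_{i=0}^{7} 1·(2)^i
Geometric series: S=a(1 - r^n)/(1 - r)
a=1, r=2, n=8
S=1(1-256)/-1=255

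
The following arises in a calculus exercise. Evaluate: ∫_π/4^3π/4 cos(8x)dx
Antiderivative: sin(8x)/8
Evaluate at bounds: [sin(8·3π/4)/8] - [sin(8·π/4)/8]
=((0) - (0))/8=0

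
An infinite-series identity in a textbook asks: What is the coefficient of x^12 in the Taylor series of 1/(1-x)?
1/(1-x)=Σ x^n for |x|<1
All coefficients are 1

Answer: 1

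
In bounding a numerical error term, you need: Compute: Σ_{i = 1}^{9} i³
Using formula: Σ i^3=[n(n+1)/2]²=[9·10/2]²=2025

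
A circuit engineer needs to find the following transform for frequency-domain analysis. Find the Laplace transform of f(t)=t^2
L{t^n}=n!/s^(n+1)
L{t^2}=2!/s^3=2/s^3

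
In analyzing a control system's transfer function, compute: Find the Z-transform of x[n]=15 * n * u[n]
Z{n*u[n]}=z/(z-1)^2
By linearity: Z{15*n*u[n]}=15z/(z-1)^2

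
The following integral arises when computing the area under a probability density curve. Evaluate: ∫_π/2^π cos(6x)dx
Antiderivative: sin(6x)/6
Evaluate at bounds: [sin(6·π)/6] - [sin(6·π/2)/6]
= ((0) - (0))/6 = 0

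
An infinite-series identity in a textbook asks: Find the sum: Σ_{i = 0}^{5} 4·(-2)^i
Geometric series: S=a(1 - r^n)/(1 - r)
a=4, r=-2, n=6
S=4(1-64)/3=-84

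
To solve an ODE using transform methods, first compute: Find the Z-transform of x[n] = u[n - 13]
Using the time-shift property: Z{u[n-13]}=z^(-13)*z/(z-1)
=z^(-12)/(z-1)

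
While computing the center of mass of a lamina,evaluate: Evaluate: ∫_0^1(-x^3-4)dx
Step 1: Find antiderivative F(x)=(-1/4)x^4-4x
Step 2: F(1) - F(0)=-17/4 - (0)=-17/4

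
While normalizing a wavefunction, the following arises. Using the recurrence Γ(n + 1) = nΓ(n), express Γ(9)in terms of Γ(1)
Γ(9) = 8Γ(8) = 8·7Γ(7) = ... = 8!·Γ(1) = 40320·Γ(1)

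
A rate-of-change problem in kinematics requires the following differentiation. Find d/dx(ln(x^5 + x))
Chain rule: d/dx[ln(u)]=u'/u where u=x^5+x
u'=5x^4+1

Answer: (5x^4+1)/(x^5+x)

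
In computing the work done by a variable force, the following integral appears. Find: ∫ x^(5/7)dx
Power rule: ∫ x^(5/7) dx = x^(12/7)/(12/7) + C

Answer: (7/12)·x^(12/7) + C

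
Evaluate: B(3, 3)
B(x,y) = Γ(x)Γ(y)/Γ(x+y) = (x-1)!(y-1)!/(x+y-1)!
B(3,3) = 2!·2!/5! = 1/30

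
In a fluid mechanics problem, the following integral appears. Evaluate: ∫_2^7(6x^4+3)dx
Step 1: Find antiderivative F(x) = (6/5)x^5 + 3x
Step 2: F(7) - F(2) = 100947/5 - (222/5) = 20145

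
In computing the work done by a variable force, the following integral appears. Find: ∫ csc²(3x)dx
Since d/dx[-cot(3x)] = 3csc²(3x), integral = -cot(3x)/3+C

Answer: (-1/3)cot(3x)+C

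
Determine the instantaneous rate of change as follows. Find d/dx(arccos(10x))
d/dx[arccos(u)] = -u'/√(1-u²), u = 10x, u' = 10

Answer: -10/√(1-100x²)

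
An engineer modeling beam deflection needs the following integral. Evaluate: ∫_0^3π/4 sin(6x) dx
Antiderivative: -cos(6x)/6
Evaluate at bounds: [-cos(6·3π/4)/6] - [-cos(6·0)/6]
= (-(0)+(1))/6 = 1/6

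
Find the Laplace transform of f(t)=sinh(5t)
L{sinh(at)}=a/(s²-a²)
L{sinh(5t)}=5/(s²-25)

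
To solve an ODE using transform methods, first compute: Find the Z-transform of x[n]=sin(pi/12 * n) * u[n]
Z{sin(w0 * n) * u[n]}=z * sin(w0)/(z^2 - 2z * cos(w0) + 1)
With w0=pi/12: X(z)=z * sin(pi/12)/(z^2 - 2z * cos(pi/12) + 1)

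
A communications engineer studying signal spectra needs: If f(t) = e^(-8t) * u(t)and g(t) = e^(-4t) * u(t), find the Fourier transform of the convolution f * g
By the convolution theorem: F{f*g} = F(omega)*G(omega)
F(omega) = 1/(8 + j*omega), G(omega) = 1/(4 + j*omega)
F{f*g} = 1/((8 + j*omega)(4 + j*omega))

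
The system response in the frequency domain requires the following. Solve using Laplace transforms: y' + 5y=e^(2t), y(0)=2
Take L: sY - 2+5Y=1/(s-2)
Y(s+5)=1/(s-2)+2
Y=1/((s-2)(s+5))+2/(s+5)
Partial fractions: 1/((s-2)(s+5))=(1/7)/(s-2) - (1/7)/(s+5)
So Y=(1/7)/(s-2)+(13/7)/(s+5)
Inverse Laplace transform (L^(-1){1/(s-2)}=e^(2t), L^(-1){1/(s+5)}=e^(-5t)):

Answer: y(t)=(1/7)·e^(2t)+(13/7)·e^(-5t)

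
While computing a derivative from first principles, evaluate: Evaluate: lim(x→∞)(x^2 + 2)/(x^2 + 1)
Divide numerator and denominator by x^2:
lim (1 + 2/x^2)/(1 + 1/x^2)=1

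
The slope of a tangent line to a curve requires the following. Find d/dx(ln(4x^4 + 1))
Chain rule: d/dx[ln(u)] = u'/u where u = 4x^4+1
u' = 16x^3

Answer: (16x^3)/(4x^4+1)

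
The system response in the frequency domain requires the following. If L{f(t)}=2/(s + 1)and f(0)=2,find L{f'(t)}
L{f'(t)} = s·F(s) - f(0) = 2s/(s+1)-2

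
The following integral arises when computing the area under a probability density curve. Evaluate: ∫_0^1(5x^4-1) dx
Step 1: Find antiderivative F(x) = x^5 - x
Step 2: F(1) - F(0) = 0 - (0) = 0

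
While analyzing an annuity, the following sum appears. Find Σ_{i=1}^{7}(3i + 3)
=3·Σ i+3·7=3·28+21=105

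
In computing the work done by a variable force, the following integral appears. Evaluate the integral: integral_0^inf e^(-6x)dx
integral_0^inf e^(-6x) dx = [-1/6 * e^(-6x)]_0^inf
= 0 - (-1/6) = 1/6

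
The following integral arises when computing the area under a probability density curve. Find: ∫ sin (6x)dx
Using substitution u=6x: ∫ sin(u) du/6=-cos(u)/6+C

Answer: (-1/6)cos(6x)+C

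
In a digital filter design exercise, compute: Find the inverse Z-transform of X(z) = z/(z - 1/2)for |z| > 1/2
Standard pair: z/(z-a) <-> a^n * u[n] for causal signals
With a=1/2: x[n]=(1/2)^n * u[n]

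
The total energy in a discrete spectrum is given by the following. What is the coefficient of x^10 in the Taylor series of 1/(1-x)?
1/(1-x) = Σ x^n for |x|<1
All coefficients are 1

Answer: 1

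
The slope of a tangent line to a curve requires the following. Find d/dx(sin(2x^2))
Chain rule: d/dx[sin(u)]=cos(u)·u' where u=2x^2
u'=4x

Answer: 4x·cos(2x^2)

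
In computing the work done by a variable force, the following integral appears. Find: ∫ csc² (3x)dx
Since d/dx[-cot(3x)] = 3csc²(3x), integral = -cot(3x)/3 + C

Answer: (-1/3)cot(3x) + C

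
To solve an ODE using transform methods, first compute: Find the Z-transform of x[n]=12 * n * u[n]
Z{n*u[n]}=z/(z-1)^2
By linearity: Z{12*n*u[n]}=12z/(z-1)^2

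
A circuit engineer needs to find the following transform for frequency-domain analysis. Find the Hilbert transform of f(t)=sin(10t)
The Hilbert transform shifts each frequency component by -pi/2.
H{sin(wt)} = -cos(wt)
With w = 10: H{sin(10t)} = -cos(10t)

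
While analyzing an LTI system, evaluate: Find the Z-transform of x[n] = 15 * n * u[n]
Z{n * u[n]}=z/(z-1)^2
By linearity: Z{15 * n * u[n]}=15z/(z-1)^2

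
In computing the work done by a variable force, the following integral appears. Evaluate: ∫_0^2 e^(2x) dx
Antiderivative: (1/2)e^(2x)
Evaluate: (1/2)(e^4 - 1)

Answer: (e^4 - 1)/2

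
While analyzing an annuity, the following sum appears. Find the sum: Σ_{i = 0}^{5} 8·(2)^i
Geometric series: S = a(1 - r^n)/(1 - r)
a = 8, r = 2, n = 6
S = 8(1 - 64)/-1 = 504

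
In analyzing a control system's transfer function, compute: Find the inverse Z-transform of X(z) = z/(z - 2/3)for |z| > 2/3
Standard pair: z/(z-a) <-> a^n * u[n] for causal signals
With a = 2/3: x[n] = (2/3)^n * u[n]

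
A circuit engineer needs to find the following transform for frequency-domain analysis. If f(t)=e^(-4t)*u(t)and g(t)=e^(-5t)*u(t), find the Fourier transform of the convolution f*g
By the convolution theorem: F{f * g} = F(omega) * G(omega)
F(omega) = 1/(4+j * omega), G(omega) = 1/(5+j * omega)
F{f * g} = 1/((4+j * omega)(5+j * omega))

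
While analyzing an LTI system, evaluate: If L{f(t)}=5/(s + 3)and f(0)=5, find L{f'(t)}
L{f'(t)}=s·F(s) - f(0)=5s/(s + 3) - 5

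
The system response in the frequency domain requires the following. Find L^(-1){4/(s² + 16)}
L^(-1){w/(s²+w²)} = sin(wt)
Here w = 4

Answer: sin(4t)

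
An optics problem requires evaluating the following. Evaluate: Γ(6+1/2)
Γ(n+1/2)=(2n)!√π/(4^n·n!)
=479001600√π/(4096·720)=(10395/64)·√π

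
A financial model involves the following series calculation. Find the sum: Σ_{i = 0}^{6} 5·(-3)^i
Geometric series: S=a(1 - r^n)/(1 - r)
a=5, r=-3, n=7
S=5(1+2187)/4=2735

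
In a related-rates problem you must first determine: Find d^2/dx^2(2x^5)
Apply power rule 2 times:
d^1: 10x^4
d^2: 40x^3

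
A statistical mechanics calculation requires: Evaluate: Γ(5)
Γ(n) = (n-1)! for positive integers
Γ(5) = 4! = 24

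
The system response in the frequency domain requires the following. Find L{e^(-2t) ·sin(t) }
First shifting: L{e^(at)f(t)}=F(s-a)
L{sin(t)}=1/(s²+1)
Shift: 1/((s+2)²+1)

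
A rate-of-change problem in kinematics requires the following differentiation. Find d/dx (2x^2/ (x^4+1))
Quotient rule: (f/g)' = (f'g - fg')/g²
f = 2x^2, f' = 4x
g = x^4 + 1, g' = 4x^3

Answer: (4x·(x^4 + 1) - 8x^5)/(x^4 + 1)²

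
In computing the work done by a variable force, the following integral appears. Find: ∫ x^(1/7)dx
Power rule: ∫ x^(1/7) dx = x^(8/7)/(8/7)+C

Answer: (7/8)·x^(8/7)+C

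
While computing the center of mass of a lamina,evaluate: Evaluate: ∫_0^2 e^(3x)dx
Antiderivative: (1/3)e^(3x)
Evaluate: (1/3)(e^6 - 1)

Answer: (e^6 - 1)/3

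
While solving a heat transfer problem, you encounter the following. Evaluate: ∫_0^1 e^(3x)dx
Antiderivative: (1/3)e^(3x)
Evaluate: (1/3)(e^3-1)

Answer: (e^3-1)/3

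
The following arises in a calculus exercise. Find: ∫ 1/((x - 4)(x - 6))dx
Partial fractions: 1/((x-4)(x-6))=A/(x-4)+B/(x-6)
A=-1/2, B=1/2
∫ [-1/2· 1/(x-4)+1/2· 1/(x-6)] dx
=(1/2)[ln|x-6| - ln|x-4|]+C

Answer: (1/2)·ln|(x-6)/(x-4)|+C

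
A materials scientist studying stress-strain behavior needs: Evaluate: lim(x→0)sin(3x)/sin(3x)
sin(u) ≈ u for small u:
sin(3x)/sin(3x) ≈ 3x/(3x) = 3/3

Answer: 1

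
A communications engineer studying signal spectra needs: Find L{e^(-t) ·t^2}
First shifting: L{e^(at)f(t)} = F(s-a)
L{t^2} = 2/s^3
Shift s → s+1: 2/(s+1)^3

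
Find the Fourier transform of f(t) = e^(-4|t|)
Using the standard pair: F{e^(-a|t|)} = 2a/(a^2+omega^2)
With a = 4: F(omega) = 8/(16+omega^2)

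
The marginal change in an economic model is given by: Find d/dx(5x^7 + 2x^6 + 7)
Power rule: d/dx(ax^n) = n·a·x^(n-1)
Term by term: 35·x^6+12·x^5

Answer: 35x^6+12x^5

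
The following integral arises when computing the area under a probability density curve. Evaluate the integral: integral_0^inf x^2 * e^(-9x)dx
This is a Gamma integral. Substitute u = 9x (du = 9 dx):
integral_0^inf x^2 * e^(-9x) dx = (1/9^3) integral_0^inf u^2 * e^(-u) du
= Gamma(3)/9^3 = 2!/9^3 = 2/729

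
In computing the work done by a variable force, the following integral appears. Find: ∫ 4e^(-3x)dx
Since d/dx[e^(-3x)]=-3e^(-3x), we get -4/3 e^(-3x) + C

Answer: (-4/3)e^(-3x) + C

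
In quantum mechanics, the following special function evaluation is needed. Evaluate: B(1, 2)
B(x,y)=Γ(x)Γ(y)/Γ(x+y)=(x-1)!(y-1)!/(x+y-1)!
B(1,2)=0!·1!/2!=1/2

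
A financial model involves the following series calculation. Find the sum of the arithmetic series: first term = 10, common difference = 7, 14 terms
Last term: a_n=10 + (14 - 1)·7=101
Sum=n(a_1 + a_n)/2=14(10 + 101)/2=777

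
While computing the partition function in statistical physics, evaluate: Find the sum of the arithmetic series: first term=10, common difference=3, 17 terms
Last term: a_n=10+(17-1)·3=58
Sum=n(a_1+a_n)/2=17(10+58)/2=578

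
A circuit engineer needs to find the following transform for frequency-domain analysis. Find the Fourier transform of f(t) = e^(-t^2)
The Fourier transform of a Gaussian e^(-t^2) is sqrt(pi)*e^(-omega^2/4).
With a = 1: F(omega) = sqrt(pi)*e^(-omega^2/4)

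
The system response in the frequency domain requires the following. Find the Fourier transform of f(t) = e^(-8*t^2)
The Fourier transform of a Gaussian e^(-a*t^2) is sqrt(pi/a)*e^(-omega^2/(4a)).
With a=8: F(omega)=sqrt(pi/8)*e^(-omega^2/32)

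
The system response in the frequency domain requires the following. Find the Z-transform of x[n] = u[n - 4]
Using the time-shift property: Z{u[n-4]} = z^(-4) * z/(z-1)
= z^(-3)/(z-1)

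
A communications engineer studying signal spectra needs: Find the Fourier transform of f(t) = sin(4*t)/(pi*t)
sin(W * t)/(pi * t) = (W/pi) * sinc(W * t/pi) is the impulse response of the ideal low-pass filter with cutoff W (here W = 4).
Its Fourier transform is a rectangular function:
F(omega) = 1 for |omega| < 4, 0 otherwise

Answer: rect(omega/8) [i.e., 1 for |omega| < 4, 0 otherwise]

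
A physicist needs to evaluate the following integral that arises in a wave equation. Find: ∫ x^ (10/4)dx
Power rule: ∫ x^(5/2) dx=x^(7/2)/(7/2)+C

Answer: (2/7)·x^(7/2)+C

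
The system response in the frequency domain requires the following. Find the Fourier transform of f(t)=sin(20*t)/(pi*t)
sin(W * t)/(pi * t)=(W/pi) * sinc(W * t/pi) is the impulse response of the ideal low-pass filter with cutoff W (here W=20).
Its Fourier transform is a rectangular function:
F(omega)=1 for |omega| < 20, 0 otherwise

Answer: rect(omega/40) [i.e., 1 for |omega| < 20, 0 otherwise]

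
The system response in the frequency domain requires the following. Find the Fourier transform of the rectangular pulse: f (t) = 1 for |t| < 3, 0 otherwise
F(omega)=integral from -3 to 3 of e^(-j * omega * t) dt
=2 * sin(3 * omega)/omega=6 * sinc(3 * omega/pi)

Answer: 2 * sin(3 * omega)/omega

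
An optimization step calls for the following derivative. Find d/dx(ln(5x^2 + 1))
Chain rule: d/dx[ln(u)]=u'/u where u=5x^2 + 1
u'=10x

Answer: (10x)/(5x^2 + 1)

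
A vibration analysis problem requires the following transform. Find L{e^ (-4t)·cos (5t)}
First shifting: L{e^(at)f(t)} = F(s-a)
L{cos(5t)} = s/(s² + 25)
Shift: (s + 4)/((s + 4)² + 25)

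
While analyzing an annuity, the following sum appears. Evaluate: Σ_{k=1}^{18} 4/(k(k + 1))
Partial fractions: 4/(k(k+1)) = 4/k - 4/(k+1)
Telescoping sum: 4(1-1/19) = 4·18/19

Answer: 72/19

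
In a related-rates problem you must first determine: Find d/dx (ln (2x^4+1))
Chain rule: d/dx[ln(u)] = u'/u where u = 2x^4+1
u' = 8x^3

Answer: (8x^3)/(2x^4+1)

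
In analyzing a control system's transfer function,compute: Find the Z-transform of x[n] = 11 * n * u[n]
Z{n*u[n]}=z/(z-1)^2
By linearity: Z{11*n*u[n]}=11z/(z-1)^2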